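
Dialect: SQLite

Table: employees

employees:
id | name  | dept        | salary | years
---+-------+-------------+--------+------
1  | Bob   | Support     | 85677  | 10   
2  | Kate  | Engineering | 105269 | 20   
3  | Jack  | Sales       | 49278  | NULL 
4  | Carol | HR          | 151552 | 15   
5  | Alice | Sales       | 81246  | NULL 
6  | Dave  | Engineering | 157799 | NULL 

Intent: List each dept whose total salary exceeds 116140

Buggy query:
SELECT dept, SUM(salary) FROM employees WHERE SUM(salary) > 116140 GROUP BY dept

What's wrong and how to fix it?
Bug: Aggregate functions cannot appear in a WHERE clause

Fix: Move the aggregate condition to a HAVING clause

Corrected query:
SELECT dept, SUM(salary) FROM employees GROUP BY dept HAVING SUM(salary) > 116140

Result:
dept        | SUM(salary)
------------+------------
Engineering | 263068     
HR          | 151552     
Sales       | 130524     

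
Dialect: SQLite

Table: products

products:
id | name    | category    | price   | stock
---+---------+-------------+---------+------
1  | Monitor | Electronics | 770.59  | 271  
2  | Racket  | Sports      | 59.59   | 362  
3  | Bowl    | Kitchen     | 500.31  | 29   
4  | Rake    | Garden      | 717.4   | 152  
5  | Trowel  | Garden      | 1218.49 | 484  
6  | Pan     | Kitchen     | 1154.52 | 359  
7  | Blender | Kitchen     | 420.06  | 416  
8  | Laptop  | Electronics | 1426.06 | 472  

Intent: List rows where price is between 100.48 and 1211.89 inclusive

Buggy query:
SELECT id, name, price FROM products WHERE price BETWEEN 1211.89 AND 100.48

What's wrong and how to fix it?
Bug: The bounds are reversed; BETWEEN a AND b requires a <= b to match anything

Fix: Write BETWEEN 100.48 AND 1211.89

Corrected query:
SELECT id, name, price FROM products WHERE price BETWEEN 100.48 AND 1211.89

Result:
id | name    | price  
---+---------+--------
1  | Monitor | 770.59 
3  | Bowl    | 500.31 
4  | Rake    | 717.4  
6  | Pan     | 1154.52
7  | Blender | 420.06 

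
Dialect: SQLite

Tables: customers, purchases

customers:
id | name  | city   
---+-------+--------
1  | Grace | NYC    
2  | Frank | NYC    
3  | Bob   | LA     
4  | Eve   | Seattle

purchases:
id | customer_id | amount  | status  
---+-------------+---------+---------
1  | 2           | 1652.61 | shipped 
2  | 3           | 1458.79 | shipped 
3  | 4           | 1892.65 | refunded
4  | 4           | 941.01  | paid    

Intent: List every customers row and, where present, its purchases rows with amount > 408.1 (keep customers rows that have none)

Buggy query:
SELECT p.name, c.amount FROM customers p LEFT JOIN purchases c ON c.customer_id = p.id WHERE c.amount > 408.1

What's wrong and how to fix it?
Bug: A WHERE condition on the right-hand table after LEFT JOIN drops unmatched parents

Fix: Move the right-table condition into the ON clause so unmatched parents are kept

Corrected query:
SELECT p.name, c.amount FROM customers p LEFT JOIN purchases c ON c.customer_id = p.id AND c.amount > 408.1

Result:
name  | amount 
------+--------
Grace | NULL   
Frank | 1652.61
Bob   | 1458.79
Eve   | 941.01 
Eve   | 1892.65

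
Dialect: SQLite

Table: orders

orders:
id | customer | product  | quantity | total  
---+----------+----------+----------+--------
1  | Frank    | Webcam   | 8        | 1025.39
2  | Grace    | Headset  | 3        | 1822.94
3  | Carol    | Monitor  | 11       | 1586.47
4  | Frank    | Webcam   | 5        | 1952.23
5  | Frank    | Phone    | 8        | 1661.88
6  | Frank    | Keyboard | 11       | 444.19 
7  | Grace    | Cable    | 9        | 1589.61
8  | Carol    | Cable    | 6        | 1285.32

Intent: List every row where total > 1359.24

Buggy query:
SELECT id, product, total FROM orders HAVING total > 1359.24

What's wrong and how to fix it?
Bug: This is a non-aggregate query (no GROUP BY, no aggregates), so in SQLite the HAVING clause is invalid here; a row-level condition belongs in WHERE

Fix: Replace HAVING with WHERE since the condition applies to individual rows

Corrected query:
SELECT id, product, total FROM orders WHERE total > 1359.24

Result:
id | product | total  
---+---------+--------
2  | Headset | 1822.94
3  | Monitor | 1586.47
4  | Webcam  | 1952.23
5  | Phone   | 1661.88
7  | Cable   | 1589.61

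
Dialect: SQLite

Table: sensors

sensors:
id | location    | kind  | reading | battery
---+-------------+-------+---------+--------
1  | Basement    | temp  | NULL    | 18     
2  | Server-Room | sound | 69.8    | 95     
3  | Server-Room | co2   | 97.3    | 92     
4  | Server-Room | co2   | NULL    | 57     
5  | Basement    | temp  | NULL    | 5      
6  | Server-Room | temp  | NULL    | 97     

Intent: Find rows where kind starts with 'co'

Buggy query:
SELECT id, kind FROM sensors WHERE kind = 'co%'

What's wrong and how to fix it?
Bug: Wildcards only work with LIKE; '=' treats '%' as a literal character

Fix: Use LIKE for wildcard pattern matching

Corrected query:
SELECT id, kind FROM sensors WHERE kind LIKE 'co%'

Result:
id | kind
---+-----
3  | co2 
4  | co2 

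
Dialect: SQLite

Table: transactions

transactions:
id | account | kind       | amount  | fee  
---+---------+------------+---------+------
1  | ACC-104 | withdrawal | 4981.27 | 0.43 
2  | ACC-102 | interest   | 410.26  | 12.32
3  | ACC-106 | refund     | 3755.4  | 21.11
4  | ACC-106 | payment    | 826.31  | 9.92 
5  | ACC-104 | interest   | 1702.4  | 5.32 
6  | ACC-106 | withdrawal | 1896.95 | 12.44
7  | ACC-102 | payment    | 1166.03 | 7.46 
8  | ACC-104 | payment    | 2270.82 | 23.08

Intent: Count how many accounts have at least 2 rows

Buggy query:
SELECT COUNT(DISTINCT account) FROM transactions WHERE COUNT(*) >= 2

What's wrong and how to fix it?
Bug: COUNT(*) cannot appear in WHERE; the per-group count doesn't exist yet

Fix: Use a subquery that GROUPs and filters with HAVING, then count its rows

Corrected query:
SELECT COUNT(*) FROM (SELECT account FROM transactions GROUP BY account HAVING COUNT(*) >= 2)

Result:
COUNT(*)
--------
3       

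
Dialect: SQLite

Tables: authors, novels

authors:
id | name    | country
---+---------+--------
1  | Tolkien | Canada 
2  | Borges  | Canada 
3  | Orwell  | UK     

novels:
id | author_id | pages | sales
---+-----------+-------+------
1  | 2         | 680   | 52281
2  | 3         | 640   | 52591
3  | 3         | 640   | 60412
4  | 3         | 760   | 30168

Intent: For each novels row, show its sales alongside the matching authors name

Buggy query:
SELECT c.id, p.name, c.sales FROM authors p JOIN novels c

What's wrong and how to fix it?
Bug: JOIN with no ON clause produces a cartesian product; every novels row pairs with every authors row

Fix: Specify the join condition linking the foreign key to the parent id

Corrected query:
SELECT c.id, p.name, c.sales FROM authors p JOIN novels c ON c.author_id = p.id

Result:
id | name   | sales
---+--------+------
1  | Borges | 52281
2  | Orwell | 52591
3  | Orwell | 60412
4  | Orwell | 30168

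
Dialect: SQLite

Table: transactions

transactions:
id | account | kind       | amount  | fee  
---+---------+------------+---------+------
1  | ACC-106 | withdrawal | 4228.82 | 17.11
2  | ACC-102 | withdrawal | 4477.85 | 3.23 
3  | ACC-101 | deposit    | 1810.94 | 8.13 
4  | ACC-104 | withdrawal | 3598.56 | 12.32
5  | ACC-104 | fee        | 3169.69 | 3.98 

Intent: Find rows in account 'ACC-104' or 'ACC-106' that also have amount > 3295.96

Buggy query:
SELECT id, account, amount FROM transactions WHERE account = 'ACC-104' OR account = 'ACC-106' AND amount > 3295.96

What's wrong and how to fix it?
Bug: Without parentheses, AND is evaluated before OR, so the amount filter only applies to the 'ACC-106' branch

Fix: Add parentheses around the OR so the AND applies to both alternatives

Corrected query:
SELECT id, account, amount FROM transactions WHERE (account = 'ACC-104' OR account = 'ACC-106') AND amount > 3295.96

Result:
id | account | amount 
---+---------+--------
1  | ACC-106 | 4228.82
4  | ACC-104 | 3598.56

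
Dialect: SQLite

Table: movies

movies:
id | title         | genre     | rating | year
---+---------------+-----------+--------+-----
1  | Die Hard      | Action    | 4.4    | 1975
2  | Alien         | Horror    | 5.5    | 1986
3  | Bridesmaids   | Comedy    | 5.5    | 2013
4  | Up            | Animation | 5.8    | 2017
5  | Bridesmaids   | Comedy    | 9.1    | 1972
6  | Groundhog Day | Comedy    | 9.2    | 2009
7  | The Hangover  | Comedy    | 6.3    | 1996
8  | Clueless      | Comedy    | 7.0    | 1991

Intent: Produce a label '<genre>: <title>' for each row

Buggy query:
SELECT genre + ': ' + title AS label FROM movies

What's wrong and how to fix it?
Bug: '+' is numeric addition; on text columns SQLite converts them to 0 instead of concatenating

Fix: Use the || operator for string concatenation

Corrected query:
SELECT genre || ': ' || title AS label FROM movies

Result:
label                
---------------------
Action: Die Hard     
Horror: Alien        
Comedy: Bridesmaids  
Animation: Up        
Comedy: Bridesmaids  
Comedy: Groundhog Day
Comedy: The Hangover 
Comedy: Clueless     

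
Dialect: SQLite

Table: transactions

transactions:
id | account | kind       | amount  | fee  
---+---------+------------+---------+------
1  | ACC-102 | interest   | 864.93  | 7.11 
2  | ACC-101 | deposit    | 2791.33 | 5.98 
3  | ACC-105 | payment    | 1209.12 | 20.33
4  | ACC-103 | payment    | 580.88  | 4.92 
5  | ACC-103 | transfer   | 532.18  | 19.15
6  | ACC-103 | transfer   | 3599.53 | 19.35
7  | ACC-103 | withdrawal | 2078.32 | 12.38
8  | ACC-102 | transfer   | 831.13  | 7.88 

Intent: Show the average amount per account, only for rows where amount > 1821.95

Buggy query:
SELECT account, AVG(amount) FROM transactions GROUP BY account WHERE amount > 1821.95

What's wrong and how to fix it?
Bug: WHERE cannot follow GROUP BY

Fix: Place WHERE between FROM and GROUP BY

Corrected query:
SELECT account, AVG(amount) FROM transactions WHERE amount > 1821.95 GROUP BY account

Result:
account | AVG(amount)
--------+------------
ACC-101 | 2791.33    
ACC-103 | 2838.925   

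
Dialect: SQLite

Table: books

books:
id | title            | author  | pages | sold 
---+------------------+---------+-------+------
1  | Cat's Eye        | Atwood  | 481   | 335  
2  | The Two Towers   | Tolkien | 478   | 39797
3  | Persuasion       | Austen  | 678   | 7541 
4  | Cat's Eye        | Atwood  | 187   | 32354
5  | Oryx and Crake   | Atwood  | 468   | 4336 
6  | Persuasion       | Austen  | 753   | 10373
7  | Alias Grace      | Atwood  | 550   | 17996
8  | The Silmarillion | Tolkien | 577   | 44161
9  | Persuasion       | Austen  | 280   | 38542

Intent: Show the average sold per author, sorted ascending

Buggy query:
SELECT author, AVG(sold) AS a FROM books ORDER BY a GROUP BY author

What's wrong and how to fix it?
Bug: ORDER BY appears before GROUP BY; SQL clause order requires GROUP BY first

Fix: Move ORDER BY to the end, after GROUP BY

Corrected query:
SELECT author, AVG(sold) AS a FROM books GROUP BY author ORDER BY a

Result:
author  | a           
--------+-------------
Atwood  | 13755.25    
Austen  | 18818.666667
Tolkien | 41979       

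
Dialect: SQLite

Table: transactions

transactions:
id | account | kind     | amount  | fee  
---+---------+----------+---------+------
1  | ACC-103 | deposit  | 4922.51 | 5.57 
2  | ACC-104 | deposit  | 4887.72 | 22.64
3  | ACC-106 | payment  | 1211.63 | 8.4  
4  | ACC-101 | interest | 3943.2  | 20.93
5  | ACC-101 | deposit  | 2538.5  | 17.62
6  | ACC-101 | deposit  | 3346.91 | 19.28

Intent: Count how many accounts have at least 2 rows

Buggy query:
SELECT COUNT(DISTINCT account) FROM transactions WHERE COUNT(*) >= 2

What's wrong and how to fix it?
Bug: COUNT(*) cannot appear in WHERE; the per-group count doesn't exist yet

Fix: Use a subquery that GROUPs and filters with HAVING, then count its rows

Corrected query:
SELECT COUNT(*) FROM (SELECT account FROM transactions GROUP BY account HAVING COUNT(*) >= 2)

Result:
COUNT(*)
--------
1       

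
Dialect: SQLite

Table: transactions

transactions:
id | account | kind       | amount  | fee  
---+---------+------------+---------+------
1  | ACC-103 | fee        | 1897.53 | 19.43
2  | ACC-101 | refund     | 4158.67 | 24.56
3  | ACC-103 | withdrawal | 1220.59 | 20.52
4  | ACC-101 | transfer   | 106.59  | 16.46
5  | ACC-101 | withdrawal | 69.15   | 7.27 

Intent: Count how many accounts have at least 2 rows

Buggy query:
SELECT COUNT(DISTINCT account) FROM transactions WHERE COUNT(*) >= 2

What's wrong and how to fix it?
Bug: WHERE filters individual rows, not groups, so a group-level COUNT is invalid there

Fix: Use a subquery that GROUPs and filters with HAVING, then count its rows

Corrected query:
SELECT COUNT(*) FROM (SELECT account FROM transactions GROUP BY account HAVING COUNT(*) >= 2)

Result:
COUNT(*)
--------
2       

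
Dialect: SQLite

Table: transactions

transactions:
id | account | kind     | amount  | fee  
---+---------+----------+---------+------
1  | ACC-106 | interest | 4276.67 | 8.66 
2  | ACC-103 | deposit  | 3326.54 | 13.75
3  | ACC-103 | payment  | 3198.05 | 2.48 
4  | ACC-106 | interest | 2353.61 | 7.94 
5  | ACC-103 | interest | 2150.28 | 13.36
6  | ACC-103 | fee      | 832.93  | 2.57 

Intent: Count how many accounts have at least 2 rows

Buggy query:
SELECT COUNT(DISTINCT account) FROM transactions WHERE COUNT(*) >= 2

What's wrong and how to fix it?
Bug: WHERE filters individual rows, not groups, so a group-level COUNT is invalid there

Fix: Group first with HAVING COUNT(*) >= 2, then COUNT the resulting groups

Corrected query:
SELECT COUNT(*) FROM (SELECT account FROM transactions GROUP BY account HAVING COUNT(*) >= 2)

Result:
COUNT(*)
--------
2       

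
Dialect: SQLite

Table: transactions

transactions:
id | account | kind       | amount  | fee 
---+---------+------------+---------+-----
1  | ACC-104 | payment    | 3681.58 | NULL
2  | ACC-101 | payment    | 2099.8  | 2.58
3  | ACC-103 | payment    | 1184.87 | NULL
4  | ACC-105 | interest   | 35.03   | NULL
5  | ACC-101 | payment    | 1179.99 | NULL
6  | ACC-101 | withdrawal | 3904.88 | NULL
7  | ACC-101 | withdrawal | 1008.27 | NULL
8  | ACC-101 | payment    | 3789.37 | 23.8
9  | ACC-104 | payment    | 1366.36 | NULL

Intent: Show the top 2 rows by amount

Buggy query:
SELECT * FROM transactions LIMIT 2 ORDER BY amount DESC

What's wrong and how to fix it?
Bug: LIMIT must come after ORDER BY

Fix: Sort with ORDER BY, then apply LIMIT

Corrected query:
SELECT * FROM transactions ORDER BY amount DESC LIMIT 2

Result:
id | account | kind       | amount  | fee 
---+---------+------------+---------+-----
6  | ACC-101 | withdrawal | 3904.88 | NULL
8  | ACC-101 | payment    | 3789.37 | 23.8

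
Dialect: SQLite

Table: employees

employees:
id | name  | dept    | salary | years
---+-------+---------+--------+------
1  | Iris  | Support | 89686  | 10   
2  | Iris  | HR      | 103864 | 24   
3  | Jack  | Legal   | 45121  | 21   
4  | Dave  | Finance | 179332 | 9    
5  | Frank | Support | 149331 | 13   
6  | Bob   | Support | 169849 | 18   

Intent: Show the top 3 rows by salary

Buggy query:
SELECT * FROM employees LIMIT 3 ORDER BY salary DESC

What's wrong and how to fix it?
Bug: LIMIT must come after ORDER BY

Fix: Sort with ORDER BY, then apply LIMIT

Corrected query:
SELECT * FROM employees ORDER BY salary DESC LIMIT 3

Result:
id | name  | dept    | salary | years
---+-------+---------+--------+------
4  | Dave  | Finance | 179332 | 9    
6  | Bob   | Support | 169849 | 18   
5  | Frank | Support | 149331 | 13   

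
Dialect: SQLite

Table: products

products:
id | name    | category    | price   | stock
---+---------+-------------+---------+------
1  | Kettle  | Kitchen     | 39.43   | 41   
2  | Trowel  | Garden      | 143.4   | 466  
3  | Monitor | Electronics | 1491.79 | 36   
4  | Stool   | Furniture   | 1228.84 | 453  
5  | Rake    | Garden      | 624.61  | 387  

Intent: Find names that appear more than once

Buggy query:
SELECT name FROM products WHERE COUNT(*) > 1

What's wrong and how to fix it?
Bug: WHERE can't reference COUNT(*); aggregates are computed after WHERE

Fix: Group first, then use HAVING for the count condition

Corrected query:
SELECT name FROM products GROUP BY name HAVING COUNT(*) > 1

Result:
(no rows)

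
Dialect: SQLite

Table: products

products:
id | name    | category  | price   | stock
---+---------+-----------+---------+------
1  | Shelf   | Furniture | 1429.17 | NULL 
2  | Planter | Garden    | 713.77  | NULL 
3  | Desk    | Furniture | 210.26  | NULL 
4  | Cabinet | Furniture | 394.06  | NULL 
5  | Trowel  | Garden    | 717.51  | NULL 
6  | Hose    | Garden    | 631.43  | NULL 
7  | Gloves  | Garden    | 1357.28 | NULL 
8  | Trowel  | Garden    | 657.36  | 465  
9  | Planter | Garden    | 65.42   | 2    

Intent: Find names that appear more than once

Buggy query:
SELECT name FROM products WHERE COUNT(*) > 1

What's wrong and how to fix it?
Bug: COUNT(*) is an aggregate and cannot be used in WHERE

Fix: GROUP BY name, then filter groups with HAVING COUNT(*) > 1

Corrected query:
SELECT name FROM products GROUP BY name HAVING COUNT(*) > 1

Result:
name   
-------
Planter
Trowel 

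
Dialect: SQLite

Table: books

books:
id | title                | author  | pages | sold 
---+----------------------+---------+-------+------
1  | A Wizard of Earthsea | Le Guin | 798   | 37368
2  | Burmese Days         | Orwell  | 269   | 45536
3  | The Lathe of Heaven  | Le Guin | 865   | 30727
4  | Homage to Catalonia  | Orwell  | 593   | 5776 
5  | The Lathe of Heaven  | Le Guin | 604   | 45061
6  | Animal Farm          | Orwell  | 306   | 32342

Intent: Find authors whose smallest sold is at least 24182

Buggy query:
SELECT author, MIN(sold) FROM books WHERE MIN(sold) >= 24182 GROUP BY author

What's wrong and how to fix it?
Bug: MIN() in WHERE is a misuse of aggregate

Fix: Replace WHERE with HAVING after the GROUP BY

Corrected query:
SELECT author, MIN(sold) FROM books GROUP BY author HAVING MIN(sold) >= 24182

Result:
author  | MIN(sold)
--------+----------
Le Guin | 30727    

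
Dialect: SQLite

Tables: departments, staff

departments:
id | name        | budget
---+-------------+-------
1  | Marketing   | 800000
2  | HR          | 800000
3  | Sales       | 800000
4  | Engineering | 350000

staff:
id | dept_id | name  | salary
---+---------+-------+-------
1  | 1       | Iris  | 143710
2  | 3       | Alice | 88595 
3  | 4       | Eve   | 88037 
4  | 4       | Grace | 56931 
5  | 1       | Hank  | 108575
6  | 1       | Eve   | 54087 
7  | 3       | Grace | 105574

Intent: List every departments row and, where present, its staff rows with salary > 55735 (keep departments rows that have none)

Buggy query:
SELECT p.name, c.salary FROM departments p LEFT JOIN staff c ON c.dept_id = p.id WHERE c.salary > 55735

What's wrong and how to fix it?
Bug: A WHERE condition on the right-hand table after LEFT JOIN drops unmatched parents

Fix: Put 'c.salary > 55735' in the JOIN's ON clause instead of WHERE

Corrected query:
SELECT p.name, c.salary FROM departments p LEFT JOIN staff c ON c.dept_id = p.id AND c.salary > 55735

Result:
name        | salary
------------+-------
Marketing   | 108575
Marketing   | 143710
HR          | NULL  
Sales       | 88595 
Sales       | 105574
Engineering | 56931 
Engineering | 88037 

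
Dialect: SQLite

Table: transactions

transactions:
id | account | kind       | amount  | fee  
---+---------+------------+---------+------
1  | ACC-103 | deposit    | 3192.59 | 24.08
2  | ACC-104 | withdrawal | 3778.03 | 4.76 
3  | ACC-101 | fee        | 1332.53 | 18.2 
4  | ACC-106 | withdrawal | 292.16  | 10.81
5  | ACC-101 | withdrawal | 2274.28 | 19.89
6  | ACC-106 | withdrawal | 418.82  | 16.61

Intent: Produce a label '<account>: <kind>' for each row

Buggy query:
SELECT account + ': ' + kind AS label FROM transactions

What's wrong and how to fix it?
Bug: SQLite uses || for string concatenation; + coerces text to numbers (yielding 0)

Fix: Replace + with || to concatenate text

Corrected query:
SELECT account || ': ' || kind AS label FROM transactions

Result:
label              
-------------------
ACC-103: deposit   
ACC-104: withdrawal
ACC-101: fee       
ACC-106: withdrawal
ACC-101: withdrawal
ACC-106: withdrawal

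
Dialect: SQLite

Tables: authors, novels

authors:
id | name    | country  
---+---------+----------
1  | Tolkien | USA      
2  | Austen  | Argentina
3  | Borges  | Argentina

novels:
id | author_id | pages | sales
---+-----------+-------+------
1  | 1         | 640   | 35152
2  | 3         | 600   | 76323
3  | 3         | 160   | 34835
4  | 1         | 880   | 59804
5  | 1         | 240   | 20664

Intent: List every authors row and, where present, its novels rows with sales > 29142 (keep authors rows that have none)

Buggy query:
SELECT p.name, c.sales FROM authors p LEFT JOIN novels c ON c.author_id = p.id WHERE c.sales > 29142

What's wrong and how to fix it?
Bug: A WHERE condition on the right-hand table after LEFT JOIN drops unmatched parents

Fix: Move the right-table condition into the ON clause so unmatched parents are kept

Corrected query:
SELECT p.name, c.sales FROM authors p LEFT JOIN novels c ON c.author_id = p.id AND c.sales > 29142

Result:
name    | sales
--------+------
Tolkien | 35152
Tolkien | 59804
Austen  | NULL 
Borges  | 34835
Borges  | 76323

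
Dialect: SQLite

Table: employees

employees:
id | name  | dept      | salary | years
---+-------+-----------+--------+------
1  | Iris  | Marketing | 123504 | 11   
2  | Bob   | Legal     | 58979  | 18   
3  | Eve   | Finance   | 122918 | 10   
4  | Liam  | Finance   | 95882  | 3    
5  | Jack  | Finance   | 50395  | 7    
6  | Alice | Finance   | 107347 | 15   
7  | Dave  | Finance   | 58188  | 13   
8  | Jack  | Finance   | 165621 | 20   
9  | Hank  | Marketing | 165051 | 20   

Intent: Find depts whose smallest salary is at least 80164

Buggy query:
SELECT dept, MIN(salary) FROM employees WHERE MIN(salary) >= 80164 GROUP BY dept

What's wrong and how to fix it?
Bug: Aggregates like MIN are computed per group after WHERE runs

Fix: Use HAVING for the per-group MIN condition

Corrected query:
SELECT dept, MIN(salary) FROM employees GROUP BY dept HAVING MIN(salary) >= 80164

Result:
dept      | MIN(salary)
----------+------------
Marketing | 123504     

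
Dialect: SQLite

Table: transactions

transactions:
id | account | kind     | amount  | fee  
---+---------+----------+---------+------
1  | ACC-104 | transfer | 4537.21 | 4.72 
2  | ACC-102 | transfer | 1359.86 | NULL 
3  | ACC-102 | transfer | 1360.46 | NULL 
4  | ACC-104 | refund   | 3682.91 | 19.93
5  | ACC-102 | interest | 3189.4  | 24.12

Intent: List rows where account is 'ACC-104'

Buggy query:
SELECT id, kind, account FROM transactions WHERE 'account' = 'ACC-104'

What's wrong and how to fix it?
Bug: 'account' in single quotes is a string literal, not the column; the comparison is literal-vs-literal and never true

Fix: Remove the quotes around the column name (or use double quotes for an identifier)

Corrected query:
SELECT id, kind, account FROM transactions WHERE account = 'ACC-104'

Result:
id | kind     | account
---+----------+--------
1  | transfer | ACC-104
4  | refund   | ACC-104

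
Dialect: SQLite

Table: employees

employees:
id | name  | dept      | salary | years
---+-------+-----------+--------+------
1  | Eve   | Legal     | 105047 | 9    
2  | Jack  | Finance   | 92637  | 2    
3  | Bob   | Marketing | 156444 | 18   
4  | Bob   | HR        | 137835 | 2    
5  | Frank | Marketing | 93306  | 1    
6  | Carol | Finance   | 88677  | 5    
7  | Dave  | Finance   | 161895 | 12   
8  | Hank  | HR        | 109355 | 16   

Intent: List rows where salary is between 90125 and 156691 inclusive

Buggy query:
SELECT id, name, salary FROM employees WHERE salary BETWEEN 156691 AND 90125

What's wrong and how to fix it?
Bug: The bounds are reversed; BETWEEN a AND b requires a <= b to match anything

Fix: Swap the bounds so the smaller value comes first

Corrected query:
SELECT id, name, salary FROM employees WHERE salary BETWEEN 90125 AND 156691

Result:
id | name  | salary
---+-------+-------
1  | Eve   | 105047
2  | Jack  | 92637 
3  | Bob   | 156444
4  | Bob   | 137835
5  | Frank | 93306 
8  | Hank  | 109355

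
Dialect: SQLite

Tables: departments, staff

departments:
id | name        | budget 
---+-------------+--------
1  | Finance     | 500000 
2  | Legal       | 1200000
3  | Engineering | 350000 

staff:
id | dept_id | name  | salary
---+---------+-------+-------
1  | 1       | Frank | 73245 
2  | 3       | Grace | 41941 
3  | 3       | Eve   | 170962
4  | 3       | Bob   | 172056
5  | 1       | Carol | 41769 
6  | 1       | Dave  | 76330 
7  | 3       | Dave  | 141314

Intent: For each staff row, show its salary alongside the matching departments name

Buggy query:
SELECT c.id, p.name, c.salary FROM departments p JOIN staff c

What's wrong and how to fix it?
Bug: Missing join condition: each staff row is matched to all departments rows instead of just its own

Fix: Add ON c.dept_id = p.id to the JOIN

Corrected query:
SELECT c.id, p.name, c.salary FROM departments p JOIN staff c ON c.dept_id = p.id

Result:
id | name        | salary
---+-------------+-------
1  | Finance     | 73245 
2  | Engineering | 41941 
3  | Engineering | 170962
4  | Engineering | 172056
5  | Finance     | 41769 
6  | Finance     | 76330 
7  | Engineering | 141314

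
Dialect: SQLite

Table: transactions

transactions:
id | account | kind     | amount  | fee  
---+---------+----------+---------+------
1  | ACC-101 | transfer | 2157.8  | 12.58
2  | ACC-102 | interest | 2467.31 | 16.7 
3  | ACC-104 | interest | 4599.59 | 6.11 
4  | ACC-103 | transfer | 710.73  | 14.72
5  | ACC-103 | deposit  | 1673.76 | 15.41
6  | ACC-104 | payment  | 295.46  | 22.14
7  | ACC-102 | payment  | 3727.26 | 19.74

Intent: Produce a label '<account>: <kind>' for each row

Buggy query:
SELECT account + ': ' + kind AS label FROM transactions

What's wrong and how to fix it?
Bug: SQLite uses || for string concatenation; + coerces text to numbers (yielding 0)

Fix: Replace + with || to concatenate text

Corrected query:
SELECT account || ': ' || kind AS label FROM transactions

Result:
label            
-----------------
ACC-101: transfer
ACC-102: interest
ACC-104: interest
ACC-103: transfer
ACC-103: deposit 
ACC-104: payment 
ACC-102: payment 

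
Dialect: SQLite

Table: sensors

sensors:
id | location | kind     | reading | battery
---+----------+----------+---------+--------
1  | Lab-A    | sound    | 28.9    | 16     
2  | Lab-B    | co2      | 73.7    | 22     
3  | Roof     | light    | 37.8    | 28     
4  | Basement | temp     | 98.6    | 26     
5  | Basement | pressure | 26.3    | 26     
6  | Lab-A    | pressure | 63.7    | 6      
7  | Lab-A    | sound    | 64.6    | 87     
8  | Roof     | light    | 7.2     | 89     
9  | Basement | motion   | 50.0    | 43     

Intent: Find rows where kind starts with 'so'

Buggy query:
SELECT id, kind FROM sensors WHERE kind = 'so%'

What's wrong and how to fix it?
Bug: Wildcards only work with LIKE; '=' treats '%' as a literal character

Fix: Use LIKE for wildcard pattern matching

Corrected query:
SELECT id, kind FROM sensors WHERE kind LIKE 'so%'

Result:
id | kind 
---+------
1  | sound
7  | sound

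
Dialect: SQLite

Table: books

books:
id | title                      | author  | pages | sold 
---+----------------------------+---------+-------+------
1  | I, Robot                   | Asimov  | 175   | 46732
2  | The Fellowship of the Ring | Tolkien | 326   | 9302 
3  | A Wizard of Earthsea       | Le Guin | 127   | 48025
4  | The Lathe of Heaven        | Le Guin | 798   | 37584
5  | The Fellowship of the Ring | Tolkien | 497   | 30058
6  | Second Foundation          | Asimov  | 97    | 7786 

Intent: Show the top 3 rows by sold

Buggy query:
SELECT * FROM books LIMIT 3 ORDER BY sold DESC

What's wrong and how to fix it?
Bug: LIMIT must come after ORDER BY

Fix: Swap the clauses: ORDER BY first, then LIMIT

Corrected query:
SELECT * FROM books ORDER BY sold DESC LIMIT 3

Result:
id | title                | author  | pages | sold 
---+----------------------+---------+-------+------
3  | A Wizard of Earthsea | Le Guin | 127   | 48025
1  | I, Robot             | Asimov  | 175   | 46732
4  | The Lathe of Heaven  | Le Guin | 798   | 37584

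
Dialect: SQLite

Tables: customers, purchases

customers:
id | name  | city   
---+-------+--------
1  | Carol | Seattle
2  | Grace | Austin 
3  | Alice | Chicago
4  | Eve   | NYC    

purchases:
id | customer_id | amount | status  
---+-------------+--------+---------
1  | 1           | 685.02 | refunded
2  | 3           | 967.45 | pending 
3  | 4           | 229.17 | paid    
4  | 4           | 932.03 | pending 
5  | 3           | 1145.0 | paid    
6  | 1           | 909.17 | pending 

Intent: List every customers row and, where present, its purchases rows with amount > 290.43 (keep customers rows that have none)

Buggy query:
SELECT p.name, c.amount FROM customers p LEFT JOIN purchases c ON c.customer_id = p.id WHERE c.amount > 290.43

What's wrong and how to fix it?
Bug: A WHERE condition on the right-hand table after LEFT JOIN drops unmatched parents

Fix: Put 'c.amount > 290.43' in the JOIN's ON clause instead of WHERE

Corrected query:
SELECT p.name, c.amount FROM customers p LEFT JOIN purchases c ON c.customer_id = p.id AND c.amount > 290.43

Result:
name  | amount
------+-------
Carol | 685.02
Carol | 909.17
Grace | NULL  
Alice | 967.45
Alice | 1145  
Eve   | 932.03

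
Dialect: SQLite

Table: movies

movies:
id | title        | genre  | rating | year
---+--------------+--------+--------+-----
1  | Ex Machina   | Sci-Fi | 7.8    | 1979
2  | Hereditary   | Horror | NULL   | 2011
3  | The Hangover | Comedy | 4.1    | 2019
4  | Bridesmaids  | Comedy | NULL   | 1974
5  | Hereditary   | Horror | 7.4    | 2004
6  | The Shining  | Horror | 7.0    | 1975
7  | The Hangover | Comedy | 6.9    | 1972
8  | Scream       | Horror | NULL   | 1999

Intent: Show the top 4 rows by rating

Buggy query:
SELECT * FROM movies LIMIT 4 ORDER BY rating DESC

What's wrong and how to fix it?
Bug: ORDER BY cannot follow LIMIT; LIMIT is the final clause

Fix: Sort with ORDER BY, then apply LIMIT

Corrected query:
SELECT * FROM movies ORDER BY rating DESC LIMIT 4

Result:
id | title        | genre  | rating | year
---+--------------+--------+--------+-----
1  | Ex Machina   | Sci-Fi | 7.8    | 1979
5  | Hereditary   | Horror | 7.4    | 2004
6  | The Shining  | Horror | 7      | 1975
7  | The Hangover | Comedy | 6.9    | 1972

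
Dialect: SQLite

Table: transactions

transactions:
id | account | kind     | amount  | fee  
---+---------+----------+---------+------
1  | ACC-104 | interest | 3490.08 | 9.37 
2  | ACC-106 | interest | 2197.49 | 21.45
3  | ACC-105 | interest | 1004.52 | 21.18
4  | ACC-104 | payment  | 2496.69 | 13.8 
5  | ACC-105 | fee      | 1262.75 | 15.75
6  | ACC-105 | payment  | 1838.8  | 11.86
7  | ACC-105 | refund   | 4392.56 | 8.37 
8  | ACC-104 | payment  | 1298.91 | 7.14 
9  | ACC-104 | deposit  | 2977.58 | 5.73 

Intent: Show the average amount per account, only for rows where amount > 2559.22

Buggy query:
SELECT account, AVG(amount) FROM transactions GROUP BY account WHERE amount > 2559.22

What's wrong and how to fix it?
Bug: Row-level WHERE must come before GROUP BY in the clause order

Fix: Place WHERE between FROM and GROUP BY

Corrected query:
SELECT account, AVG(amount) FROM transactions WHERE amount > 2559.22 GROUP BY account

Result:
account | AVG(amount)
--------+------------
ACC-104 | 3233.83    
ACC-105 | 4392.56    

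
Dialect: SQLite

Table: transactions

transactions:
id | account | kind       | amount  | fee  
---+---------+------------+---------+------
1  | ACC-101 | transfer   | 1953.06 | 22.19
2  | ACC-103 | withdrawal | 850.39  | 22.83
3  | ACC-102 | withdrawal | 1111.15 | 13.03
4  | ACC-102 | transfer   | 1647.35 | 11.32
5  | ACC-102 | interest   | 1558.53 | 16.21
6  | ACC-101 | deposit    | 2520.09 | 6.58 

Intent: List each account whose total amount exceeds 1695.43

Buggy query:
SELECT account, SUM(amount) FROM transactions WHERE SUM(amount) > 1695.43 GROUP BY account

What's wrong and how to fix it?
Bug: WHERE runs before GROUP BY, so aggregates aren't available there

Fix: Use HAVING (which filters groups after aggregation) instead of WHERE

Corrected query:
SELECT account, SUM(amount) FROM transactions GROUP BY account HAVING SUM(amount) > 1695.43

Result:
account | SUM(amount)
--------+------------
ACC-101 | 4473.15    
ACC-102 | 4317.03    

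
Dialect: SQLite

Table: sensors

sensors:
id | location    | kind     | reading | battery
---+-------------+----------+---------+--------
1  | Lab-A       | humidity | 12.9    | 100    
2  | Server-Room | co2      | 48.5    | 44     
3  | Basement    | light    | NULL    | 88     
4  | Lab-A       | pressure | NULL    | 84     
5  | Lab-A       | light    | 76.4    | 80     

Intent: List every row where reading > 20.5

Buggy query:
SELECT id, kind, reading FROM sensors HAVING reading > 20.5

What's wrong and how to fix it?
Bug: This is a non-aggregate query (no GROUP BY, no aggregates), so in SQLite the HAVING clause is invalid here; a row-level condition belongs in WHERE

Fix: Replace HAVING with WHERE since the condition applies to individual rows

Corrected query:
SELECT id, kind, reading FROM sensors WHERE reading > 20.5

Result:
id | kind  | reading
---+-------+--------
2  | co2   | 48.5   
5  | light | 76.4   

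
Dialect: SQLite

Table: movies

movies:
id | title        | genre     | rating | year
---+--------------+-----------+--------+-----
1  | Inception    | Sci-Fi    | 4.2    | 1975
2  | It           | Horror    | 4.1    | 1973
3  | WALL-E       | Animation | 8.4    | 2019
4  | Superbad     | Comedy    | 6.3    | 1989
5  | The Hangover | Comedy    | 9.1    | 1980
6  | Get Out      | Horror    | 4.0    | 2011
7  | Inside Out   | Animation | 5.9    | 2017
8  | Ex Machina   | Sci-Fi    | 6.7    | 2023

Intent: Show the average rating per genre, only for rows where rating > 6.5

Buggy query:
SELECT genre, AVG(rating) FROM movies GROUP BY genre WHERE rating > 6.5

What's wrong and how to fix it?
Bug: WHERE cannot follow GROUP BY

Fix: Move the WHERE clause before GROUP BY

Corrected query:
SELECT genre, AVG(rating) FROM movies WHERE rating > 6.5 GROUP BY genre

Result:
genre     | AVG(rating)
----------+------------
Animation | 8.4        
Comedy    | 9.1        
Sci-Fi    | 6.7        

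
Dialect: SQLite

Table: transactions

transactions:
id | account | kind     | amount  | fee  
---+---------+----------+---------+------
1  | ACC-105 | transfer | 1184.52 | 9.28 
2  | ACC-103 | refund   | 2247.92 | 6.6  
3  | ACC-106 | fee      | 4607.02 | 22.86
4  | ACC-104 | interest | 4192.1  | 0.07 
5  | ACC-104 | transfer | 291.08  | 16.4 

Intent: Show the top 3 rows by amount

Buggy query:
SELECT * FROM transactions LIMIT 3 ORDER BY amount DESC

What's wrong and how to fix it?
Bug: ORDER BY cannot follow LIMIT; LIMIT is the final clause

Fix: Sort with ORDER BY, then apply LIMIT

Corrected query:
SELECT * FROM transactions ORDER BY amount DESC LIMIT 3

Result:
id | account | kind     | amount  | fee  
---+---------+----------+---------+------
3  | ACC-106 | fee      | 4607.02 | 22.86
4  | ACC-104 | interest | 4192.1  | 0.07 
2  | ACC-103 | refund   | 2247.92 | 6.6  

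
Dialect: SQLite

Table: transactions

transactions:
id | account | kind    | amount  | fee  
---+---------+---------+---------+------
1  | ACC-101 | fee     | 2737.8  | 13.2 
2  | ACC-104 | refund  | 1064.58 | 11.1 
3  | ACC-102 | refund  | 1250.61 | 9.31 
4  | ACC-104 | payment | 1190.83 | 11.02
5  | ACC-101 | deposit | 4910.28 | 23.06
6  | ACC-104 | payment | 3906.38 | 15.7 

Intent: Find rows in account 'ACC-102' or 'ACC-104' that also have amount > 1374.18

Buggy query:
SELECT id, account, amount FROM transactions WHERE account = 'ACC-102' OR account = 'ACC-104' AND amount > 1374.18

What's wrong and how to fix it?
Bug: AND binds tighter than OR, so this parses as account = 'ACC-102' OR (account = 'ACC-104' AND amount > 1374.18)

Fix: Group the OR with parentheses (or use IN), then AND the threshold

Corrected query:
SELECT id, account, amount FROM transactions WHERE (account = 'ACC-102' OR account = 'ACC-104') AND amount > 1374.18

Result:
id | account | amount 
---+---------+--------
6  | ACC-104 | 3906.38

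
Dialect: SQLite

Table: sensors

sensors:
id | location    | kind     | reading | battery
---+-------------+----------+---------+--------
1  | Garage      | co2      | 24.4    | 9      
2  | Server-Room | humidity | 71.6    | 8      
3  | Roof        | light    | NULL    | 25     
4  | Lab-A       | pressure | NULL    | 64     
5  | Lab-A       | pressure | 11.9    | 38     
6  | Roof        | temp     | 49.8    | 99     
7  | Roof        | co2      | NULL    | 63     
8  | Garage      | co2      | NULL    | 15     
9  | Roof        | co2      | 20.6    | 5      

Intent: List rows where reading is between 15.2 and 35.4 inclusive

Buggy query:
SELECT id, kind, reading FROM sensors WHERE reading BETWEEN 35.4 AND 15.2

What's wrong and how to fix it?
Bug: BETWEEN expects the lower bound first; with 35.4 AND 15.2 the range is empty

Fix: Write BETWEEN 15.2 AND 35.4

Corrected query:
SELECT id, kind, reading FROM sensors WHERE reading BETWEEN 15.2 AND 35.4

Result:
id | kind | reading
---+------+--------
1  | co2  | 24.4   
9  | co2  | 20.6   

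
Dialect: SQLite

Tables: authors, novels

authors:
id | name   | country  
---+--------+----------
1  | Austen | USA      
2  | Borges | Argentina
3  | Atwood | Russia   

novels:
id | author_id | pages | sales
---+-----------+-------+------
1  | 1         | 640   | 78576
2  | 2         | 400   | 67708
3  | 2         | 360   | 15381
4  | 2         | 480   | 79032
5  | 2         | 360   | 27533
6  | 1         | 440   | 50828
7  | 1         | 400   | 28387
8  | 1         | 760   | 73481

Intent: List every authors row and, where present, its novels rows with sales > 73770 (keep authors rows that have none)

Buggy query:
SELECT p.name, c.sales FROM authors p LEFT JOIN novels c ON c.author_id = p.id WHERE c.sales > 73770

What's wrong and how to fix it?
Bug: A WHERE condition on the right-hand table after LEFT JOIN drops unmatched parents

Fix: Move the right-table condition into the ON clause so unmatched parents are kept

Corrected query:
SELECT p.name, c.sales FROM authors p LEFT JOIN novels c ON c.author_id = p.id AND c.sales > 73770

Result:
name   | sales
-------+------
Austen | 78576
Borges | 79032
Atwood | NULL 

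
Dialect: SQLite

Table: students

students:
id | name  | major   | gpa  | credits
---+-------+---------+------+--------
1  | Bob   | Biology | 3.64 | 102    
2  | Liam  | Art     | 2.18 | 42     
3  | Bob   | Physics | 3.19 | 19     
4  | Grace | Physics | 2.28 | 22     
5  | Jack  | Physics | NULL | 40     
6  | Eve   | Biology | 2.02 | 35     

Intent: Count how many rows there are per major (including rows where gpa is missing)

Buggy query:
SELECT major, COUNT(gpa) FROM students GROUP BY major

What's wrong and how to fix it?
Bug: COUNT(gpa) skips NULLs, so groups with missing gpa are undercounted

Fix: Use COUNT(*) to count all rows regardless of NULL

Corrected query:
SELECT major, COUNT(*) FROM students GROUP BY major

Result:
major   | COUNT(*)
--------+---------
Art     | 1       
Biology | 2       
Physics | 3       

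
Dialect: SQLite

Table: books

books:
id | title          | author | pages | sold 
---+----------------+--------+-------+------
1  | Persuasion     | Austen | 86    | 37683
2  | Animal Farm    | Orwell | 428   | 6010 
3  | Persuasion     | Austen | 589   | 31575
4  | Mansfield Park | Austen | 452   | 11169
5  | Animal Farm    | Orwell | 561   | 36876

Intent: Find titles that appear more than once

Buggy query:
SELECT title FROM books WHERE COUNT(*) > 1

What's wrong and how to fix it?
Bug: WHERE can't reference COUNT(*); aggregates are computed after WHERE

Fix: GROUP BY title, then filter groups with HAVING COUNT(*) > 1

Corrected query:
SELECT title FROM books GROUP BY title HAVING COUNT(*) > 1

Result:
title      
-----------
Animal Farm
Persuasion 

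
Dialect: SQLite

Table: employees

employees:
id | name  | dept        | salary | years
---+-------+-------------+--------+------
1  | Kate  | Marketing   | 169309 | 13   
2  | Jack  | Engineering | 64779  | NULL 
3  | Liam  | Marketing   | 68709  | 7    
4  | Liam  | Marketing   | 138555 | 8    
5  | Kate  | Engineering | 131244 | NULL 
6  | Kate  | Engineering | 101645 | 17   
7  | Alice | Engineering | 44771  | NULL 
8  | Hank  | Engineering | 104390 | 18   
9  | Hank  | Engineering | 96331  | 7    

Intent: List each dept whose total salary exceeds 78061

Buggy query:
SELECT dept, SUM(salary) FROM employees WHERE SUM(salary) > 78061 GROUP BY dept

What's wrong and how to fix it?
Bug: Aggregate functions cannot appear in a WHERE clause

Fix: Move the aggregate condition to a HAVING clause

Corrected query:
SELECT dept, SUM(salary) FROM employees GROUP BY dept HAVING SUM(salary) > 78061

Result:
dept        | SUM(salary)
------------+------------
Engineering | 543160     
Marketing   | 376573     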